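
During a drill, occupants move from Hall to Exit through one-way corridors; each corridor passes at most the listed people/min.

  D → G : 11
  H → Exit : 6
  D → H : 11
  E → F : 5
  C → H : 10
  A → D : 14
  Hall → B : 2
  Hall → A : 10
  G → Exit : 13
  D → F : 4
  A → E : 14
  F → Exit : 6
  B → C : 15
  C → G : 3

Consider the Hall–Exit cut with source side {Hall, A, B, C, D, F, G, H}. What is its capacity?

39

Edges leaving {Hall, A, B, C, D, F, G, H}: A→E (14), F→Exit (6), G→Exit (13), H→Exit (6).
Cut capacity = 14 + 6 + 13 + 6 = 39.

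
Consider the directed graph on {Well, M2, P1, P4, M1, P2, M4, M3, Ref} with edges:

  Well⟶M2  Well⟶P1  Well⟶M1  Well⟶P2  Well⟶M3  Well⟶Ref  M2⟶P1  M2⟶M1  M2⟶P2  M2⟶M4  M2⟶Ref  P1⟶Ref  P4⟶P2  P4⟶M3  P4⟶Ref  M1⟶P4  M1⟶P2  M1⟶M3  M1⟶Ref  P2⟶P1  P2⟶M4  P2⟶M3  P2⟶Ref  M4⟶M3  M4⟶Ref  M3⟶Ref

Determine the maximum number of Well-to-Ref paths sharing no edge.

Assign every edge capacity 1; by Menger, the answer equals the max flow.
Path Well→Ref (+1); total 1.
Path Well→M2→Ref (+1); total 2.
Path Well→P1→Ref (+1); total 3.
Path Well→M1→Ref (+1); total 4.
Path Well→P2→Ref (+1); total 5.
Path Well→M3→Ref (+1); total 6.
No residual Well→Ref path; max flow = 6.
Certifying cut of size 6: {Well→M1, Well→M2, Well→M3, Well→P1, Well→P2, Well→Ref}.

6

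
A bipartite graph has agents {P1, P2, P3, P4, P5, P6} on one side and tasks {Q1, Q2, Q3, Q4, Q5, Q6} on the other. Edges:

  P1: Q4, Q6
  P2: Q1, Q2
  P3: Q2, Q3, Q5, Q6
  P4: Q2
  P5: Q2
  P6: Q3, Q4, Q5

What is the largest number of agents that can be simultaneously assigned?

Unit-capacity flow: source→left, listed edges, right→sink; max matching = max flow.
Augmenting path P1→Q4 (+1); matched 1.
Augmenting path P2→Q1 (+1); matched 2.
Augmenting path P3→Q2 (+1); matched 3.
Augmenting path P6→Q3 (+1); matched 4.
Augmenting path P4→Q2→P3→Q5 (+1); matched 5.
No augmenting path remains; maximum matching = 5.
König certificate: {P1, P2, P3, P6, Q2} is a vertex cover of size 5 (every listed pair touches it), so no matching can be larger.

5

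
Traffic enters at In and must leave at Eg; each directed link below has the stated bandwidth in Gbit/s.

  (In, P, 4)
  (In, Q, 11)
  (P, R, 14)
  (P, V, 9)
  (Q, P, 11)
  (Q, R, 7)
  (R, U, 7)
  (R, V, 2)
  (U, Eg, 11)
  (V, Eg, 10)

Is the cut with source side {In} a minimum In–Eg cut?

Yes — it is a minimum cut (capacity 15).

Given cut capacity: 4 + 11 = 15.
Augment In→P→V→Eg: bottleneck 4, flow now 4.
Augment In→Q→P→V→Eg: bottleneck 5, flow now 9.
Augment In→Q→R→U→Eg: bottleneck 6, flow now 15.
No augmenting path remains; maximum flow = 15.
Cut capacity 15 equals the max flow, so it is a minimum cut.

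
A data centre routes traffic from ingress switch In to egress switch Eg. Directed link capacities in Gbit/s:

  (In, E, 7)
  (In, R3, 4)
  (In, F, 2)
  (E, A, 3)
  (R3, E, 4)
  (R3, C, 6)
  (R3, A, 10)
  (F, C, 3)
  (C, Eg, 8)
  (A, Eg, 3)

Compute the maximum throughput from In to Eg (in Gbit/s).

9

Augment In→E→A→Eg: bottleneck 3, flow now 3.
Augment In→R3→C→Eg: bottleneck 4, flow now 7.
Augment In→F→C→Eg: bottleneck 2, flow now 9.
No augmenting path remains; maximum flow = 9.
In the residual graph, reachable from In: {In, E}.
Min-cut edges: In→R3 (4), In→F (2), E→A (3); capacity 4 + 2 + 3 = 9.
This cut is saturated, so no flow can exceed 9.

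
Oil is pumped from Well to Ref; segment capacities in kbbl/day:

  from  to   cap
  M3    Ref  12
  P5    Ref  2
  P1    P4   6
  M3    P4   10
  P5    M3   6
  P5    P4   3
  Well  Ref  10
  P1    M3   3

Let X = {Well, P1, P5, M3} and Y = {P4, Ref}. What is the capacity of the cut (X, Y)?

Edges leaving {Well, P1, P5, M3}: Well→Ref (10), P1→P4 (6), P5→P4 (3), P5→Ref (2), M3→P4 (10), M3→Ref (12).
Cut capacity = 10 + 6 + 3 + 2 + 10 + 12 = 43.

43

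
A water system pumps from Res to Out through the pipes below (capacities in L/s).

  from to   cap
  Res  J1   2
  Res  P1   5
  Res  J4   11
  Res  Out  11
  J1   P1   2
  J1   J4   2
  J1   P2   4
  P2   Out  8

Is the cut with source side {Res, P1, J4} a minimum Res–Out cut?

Given cut capacity: 2 + 11 = 13.
Augment Res→Out: bottleneck 11, flow now 11.
Augment Res→J1→P2→Out: bottleneck 2, flow now 13.
No augmenting path remains; maximum flow = 13.
Cut capacity 13 equals the max flow, so it is a minimum cut.

Yes — it is a minimum cut (capacity 13).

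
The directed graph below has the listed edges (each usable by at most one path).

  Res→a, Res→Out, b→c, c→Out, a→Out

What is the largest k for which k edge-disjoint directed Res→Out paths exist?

Assign every edge capacity 1; by Menger, the answer equals the max flow.
Path Res→Out (+1); total 1.
Path Res→a→Out (+1); total 2.
No residual Res→Out path; max flow = 2.
Certifying cut of size 2: {Res→Out, Res→a}.

2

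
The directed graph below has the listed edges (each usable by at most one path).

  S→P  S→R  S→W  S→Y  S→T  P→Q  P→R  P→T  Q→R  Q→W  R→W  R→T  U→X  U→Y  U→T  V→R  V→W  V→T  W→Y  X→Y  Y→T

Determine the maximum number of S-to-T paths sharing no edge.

4

Assign every edge capacity 1; by Menger, the answer equals the max flow.
Path S→T (+1); total 1.
Path S→P→T (+1); total 2.
Path S→R→T (+1); total 3.
Path S→Y→T (+1); total 4.
No residual S→T path; max flow = 4.
Certifying cut of size 4: {S→P, S→R, S→T, Y→T}.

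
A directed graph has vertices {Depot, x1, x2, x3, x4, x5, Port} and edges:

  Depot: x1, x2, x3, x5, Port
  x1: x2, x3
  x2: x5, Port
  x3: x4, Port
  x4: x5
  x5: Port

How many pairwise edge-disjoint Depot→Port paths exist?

4

Assign every edge capacity 1; by Menger, the answer equals the max flow.
Path Depot→Port (+1); total 1.
Path Depot→x2→Port (+1); total 2.
Path Depot→x3→Port (+1); total 3.
Path Depot→x5→Port (+1); total 4.
No residual Depot→Port path; max flow = 4.
Certifying cut of size 4: {Depot→Port, x2→Port, x3→Port, x5→Port}.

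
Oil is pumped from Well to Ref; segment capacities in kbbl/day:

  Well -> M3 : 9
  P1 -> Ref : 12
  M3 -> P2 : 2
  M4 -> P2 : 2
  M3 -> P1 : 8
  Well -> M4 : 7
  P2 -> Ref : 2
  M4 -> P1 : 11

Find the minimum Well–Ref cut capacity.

14

Augment Well→M4→P2→Ref: bottleneck 2, flow now 2.
Augment Well→M4→P1→Ref: bottleneck 5, flow now 7.
Augment Well→M3→P1→Ref: bottleneck 7, flow now 14.
No augmenting path remains; maximum flow = 14.
By max-flow min-cut, the minimum cut capacity equals the max flow.
In the residual graph, reachable from Well: {Well, M4, M3, P2, P1}.
Min-cut edges: P2→Ref (2), P1→Ref (12); capacity 2 + 12 = 14.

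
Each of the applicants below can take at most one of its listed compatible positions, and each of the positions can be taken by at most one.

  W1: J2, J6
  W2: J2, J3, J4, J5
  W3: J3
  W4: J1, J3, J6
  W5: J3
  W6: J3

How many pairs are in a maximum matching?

4

Unit-capacity flow: source→left, listed edges, right→sink; max matching = max flow.
Augmenting path W1→J2 (+1); matched 1.
Augmenting path W2→J3 (+1); matched 2.
Augmenting path W4→J1 (+1); matched 3.
Augmenting path W3→J3→W2→J4 (+1); matched 4.
No augmenting path remains; maximum matching = 4.
König certificate: {W1, W2, W4, J3} is a vertex cover of size 4 (every listed pair touches it), so no matching can be larger.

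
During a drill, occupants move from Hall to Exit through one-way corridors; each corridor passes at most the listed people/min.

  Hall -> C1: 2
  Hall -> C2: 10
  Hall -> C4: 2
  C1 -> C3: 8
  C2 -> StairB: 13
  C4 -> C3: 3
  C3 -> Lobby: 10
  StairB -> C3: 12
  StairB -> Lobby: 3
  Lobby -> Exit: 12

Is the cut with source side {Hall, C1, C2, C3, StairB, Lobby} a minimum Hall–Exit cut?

Given cut capacity: 2 + 12 = 14.
Augment Hall→C1→C3→Lobby→Exit: bottleneck 2, flow now 2.
Augment Hall→C2→StairB→Lobby→Exit: bottleneck 3, flow now 5.
Augment Hall→C4→C3→Lobby→Exit: bottleneck 2, flow now 7.
Augment Hall→C2→StairB→C3→Lobby→Exit: bottleneck 5, flow now 12.
No augmenting path remains; maximum flow = 12.
In the residual graph, reachable from Hall: {Hall, C1, C2, C4, C3, StairB, Lobby}.
Min-cut edges: Lobby→Exit (12); capacity 12 = 12.
Cut capacity 14 exceeds the max flow 12, so it is not minimum.

No — its capacity is 14, but the minimum cut has capacity 12.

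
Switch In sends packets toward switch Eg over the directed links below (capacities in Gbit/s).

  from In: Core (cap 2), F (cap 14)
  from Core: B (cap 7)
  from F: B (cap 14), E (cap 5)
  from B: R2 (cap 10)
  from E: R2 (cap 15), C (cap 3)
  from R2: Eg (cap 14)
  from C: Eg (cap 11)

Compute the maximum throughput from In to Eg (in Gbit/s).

Augment In→Core→B→R2→Eg: bottleneck 2, flow now 2.
Augment In→F→B→R2→Eg: bottleneck 8, flow now 10.
Augment In→F→E→R2→Eg: bottleneck 4, flow now 14.
Augment In→F→E→C→Eg: bottleneck 1, flow now 15.
No augmenting path remains; maximum flow = 15.
In the residual graph, reachable from In: {In, Core, F, B}.
Min-cut edges: F→E (5), B→R2 (10); capacity 5 + 10 = 15.
This cut is saturated, so no flow can exceed 15.

15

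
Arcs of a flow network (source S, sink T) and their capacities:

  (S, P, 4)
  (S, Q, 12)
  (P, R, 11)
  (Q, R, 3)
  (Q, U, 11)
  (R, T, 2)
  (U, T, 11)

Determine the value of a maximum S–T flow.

13

Augment S→P→R→T: bottleneck 2, flow now 2.
Augment S→Q→U→T: bottleneck 11, flow now 13.
No augmenting path remains; maximum flow = 13.
In the residual graph, reachable from S: {S, P, Q, R}.
Min-cut edges: Q→U (11), R→T (2); capacity 11 + 2 = 13.
This cut is saturated, so no flow can exceed 13.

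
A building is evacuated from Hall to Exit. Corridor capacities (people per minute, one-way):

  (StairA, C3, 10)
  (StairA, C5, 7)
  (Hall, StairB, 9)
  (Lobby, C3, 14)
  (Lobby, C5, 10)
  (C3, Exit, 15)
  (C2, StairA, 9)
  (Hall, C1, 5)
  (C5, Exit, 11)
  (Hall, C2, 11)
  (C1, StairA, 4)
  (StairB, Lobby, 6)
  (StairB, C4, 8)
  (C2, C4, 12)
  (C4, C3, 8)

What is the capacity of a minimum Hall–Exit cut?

24

Augment Hall→StairB→C4→C3→Exit: bottleneck 8, flow now 8.
Augment Hall→StairB→Lobby→C3→Exit: bottleneck 1, flow now 9.
Augment Hall→C2→StairA→C3→Exit: bottleneck 6, flow now 15.
Augment Hall→C2→StairA→C5→Exit: bottleneck 3, flow now 18.
Augment Hall→C1→StairA→C5→Exit: bottleneck 4, flow now 22.
Augment Hall→C2→C4→StairB→Lobby→C5→Exit: bottleneck 2, flow now 24. (uses reverse residual edge)
No augmenting path remains; maximum flow = 24.
By max-flow min-cut, the minimum cut capacity equals the max flow.
In the residual graph, reachable from Hall: {Hall, C1}.
Min-cut edges: Hall→StairB (9), Hall→C2 (11), C1→StairA (4); capacity 9 + 11 + 4 = 24.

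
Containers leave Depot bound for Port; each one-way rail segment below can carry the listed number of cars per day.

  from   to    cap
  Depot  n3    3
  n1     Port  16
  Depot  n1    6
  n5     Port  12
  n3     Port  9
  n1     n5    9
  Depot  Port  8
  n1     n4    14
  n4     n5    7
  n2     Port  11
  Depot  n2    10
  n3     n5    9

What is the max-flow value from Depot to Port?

27

Augment Depot→Port: bottleneck 8, flow now 8.
Augment Depot→n1→Port: bottleneck 6, flow now 14.
Augment Depot→n2→Port: bottleneck 10, flow now 24.
Augment Depot→n3→Port: bottleneck 3, flow now 27.
No augmenting path remains; maximum flow = 27.
In the residual graph, reachable from Depot: {Depot}.
Min-cut edges: Depot→n1 (6), Depot→n2 (10), Depot→n3 (3), Depot→Port (8); capacity 6 + 10 + 3 + 8 = 27.
This cut is saturated, so no flow can exceed 27.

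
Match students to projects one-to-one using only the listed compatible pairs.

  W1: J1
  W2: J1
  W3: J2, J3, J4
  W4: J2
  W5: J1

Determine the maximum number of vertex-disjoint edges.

3

Unit-capacity flow: source→left, listed edges, right→sink; max matching = max flow.
Augmenting path W1→J1 (+1); matched 1.
Augmenting path W3→J2 (+1); matched 2.
Augmenting path W4→J2→W3→J3 (+1); matched 3.
No augmenting path remains; maximum matching = 3.
König certificate: {W3, W4, J1} is a vertex cover of size 3 (every listed pair touches it), so no matching can be larger.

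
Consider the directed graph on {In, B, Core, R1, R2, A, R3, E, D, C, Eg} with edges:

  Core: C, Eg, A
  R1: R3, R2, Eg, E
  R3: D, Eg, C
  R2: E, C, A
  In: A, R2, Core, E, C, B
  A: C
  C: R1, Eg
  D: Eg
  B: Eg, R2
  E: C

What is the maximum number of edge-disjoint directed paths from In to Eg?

Assign every edge capacity 1; by Menger, the answer equals the max flow.
Path In→B→Eg (+1); total 1.
Path In→Core→Eg (+1); total 2.
Path In→C→Eg (+1); total 3.
Path In→R2→C→R1→Eg (+1); total 4.
No residual In→Eg path; max flow = 4.
Certifying cut of size 4: {C→Eg, C→R1, In→B, In→Core}.

4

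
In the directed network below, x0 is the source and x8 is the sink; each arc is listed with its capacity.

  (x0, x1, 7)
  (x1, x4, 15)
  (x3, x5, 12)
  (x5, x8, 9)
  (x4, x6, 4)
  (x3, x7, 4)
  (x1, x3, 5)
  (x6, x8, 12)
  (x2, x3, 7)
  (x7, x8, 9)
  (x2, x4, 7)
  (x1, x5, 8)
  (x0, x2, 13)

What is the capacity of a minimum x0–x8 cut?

17

Augment x0→x1→x5→x8: bottleneck 7, flow now 7.
Augment x0→x2→x3→x5→x8: bottleneck 2, flow now 9.
Augment x0→x2→x3→x7→x8: bottleneck 4, flow now 13.
Augment x0→x2→x4→x6→x8: bottleneck 4, flow now 17.
No augmenting path remains; maximum flow = 17.
By max-flow min-cut, the minimum cut capacity equals the max flow.
In the residual graph, reachable from x0: {x0, x1, x2, x3, x4, x5}.
Min-cut edges: x3→x7 (4), x4→x6 (4), x5→x8 (9); capacity 4 + 4 + 9 = 17.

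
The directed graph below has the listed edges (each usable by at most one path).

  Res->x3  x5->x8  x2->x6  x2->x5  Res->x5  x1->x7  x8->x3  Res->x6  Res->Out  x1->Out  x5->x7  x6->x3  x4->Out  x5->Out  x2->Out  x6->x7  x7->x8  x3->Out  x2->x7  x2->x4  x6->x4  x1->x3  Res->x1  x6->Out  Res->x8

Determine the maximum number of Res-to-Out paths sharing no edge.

Assign every edge capacity 1; by Menger, the answer equals the max flow.
Path Res→Out (+1); total 1.
Path Res→x1→Out (+1); total 2.
Path Res→x3→Out (+1); total 3.
Path Res→x5→Out (+1); total 4.
Path Res→x6→Out (+1); total 5.
No residual Res→Out path; max flow = 5.
Certifying cut of size 5: {Res→Out, Res→x1, Res→x5, Res→x6, x3→Out}.

5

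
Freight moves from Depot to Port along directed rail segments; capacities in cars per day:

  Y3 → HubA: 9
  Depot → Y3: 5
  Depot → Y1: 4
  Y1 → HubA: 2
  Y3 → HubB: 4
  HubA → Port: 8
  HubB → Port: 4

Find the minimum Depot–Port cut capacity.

7

Augment Depot→Y1→HubA→Port: bottleneck 2, flow now 2.
Augment Depot→Y3→HubB→Port: bottleneck 4, flow now 6.
Augment Depot→Y3→HubA→Port: bottleneck 1, flow now 7.
No augmenting path remains; maximum flow = 7.
By max-flow min-cut, the minimum cut capacity equals the max flow.
In the residual graph, reachable from Depot: {Depot, Y1}.
Min-cut edges: Depot→Y3 (5), Y1→HubA (2); capacity 5 + 2 = 7.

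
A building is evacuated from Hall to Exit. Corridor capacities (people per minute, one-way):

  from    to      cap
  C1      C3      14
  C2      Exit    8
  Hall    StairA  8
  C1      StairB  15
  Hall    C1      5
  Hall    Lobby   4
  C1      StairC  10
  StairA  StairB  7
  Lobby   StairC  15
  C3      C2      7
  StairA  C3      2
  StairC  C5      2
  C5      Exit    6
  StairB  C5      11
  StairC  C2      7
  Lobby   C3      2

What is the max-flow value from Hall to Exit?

14

Augment Hall→Lobby→StairC→C2→Exit: bottleneck 4, flow now 4.
Augment Hall→C1→StairB→C5→Exit: bottleneck 5, flow now 9.
Augment Hall→StairA→StairB→C5→Exit: bottleneck 1, flow now 10.
Augment Hall→StairA→C3→C2→Exit: bottleneck 2, flow now 12.
Augment Hall→StairA→StairB→C1→StairC→C2→Exit: bottleneck 2, flow now 14. (uses reverse residual edge)
No augmenting path remains; maximum flow = 14.
In the residual graph, reachable from Hall: {Hall, Lobby, C1, StairA, StairB, StairC, C3, C2, C5}.
Min-cut edges: C2→Exit (8), C5→Exit (6); capacity 8 + 6 = 14.
This cut is saturated, so no flow can exceed 14.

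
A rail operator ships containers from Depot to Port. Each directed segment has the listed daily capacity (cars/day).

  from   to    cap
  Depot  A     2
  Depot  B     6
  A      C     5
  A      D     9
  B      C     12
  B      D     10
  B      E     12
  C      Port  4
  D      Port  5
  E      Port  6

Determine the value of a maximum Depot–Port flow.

8

Augment Depot→A→C→Port: bottleneck 2, flow now 2.
Augment Depot→B→C→Port: bottleneck 2, flow now 4.
Augment Depot→B→D→Port: bottleneck 4, flow now 8.
No augmenting path remains; maximum flow = 8.
In the residual graph, reachable from Depot: {Depot}.
Min-cut edges: Depot→A (2), Depot→B (6); capacity 2 + 6 = 8.
This cut is saturated, so no flow can exceed 8.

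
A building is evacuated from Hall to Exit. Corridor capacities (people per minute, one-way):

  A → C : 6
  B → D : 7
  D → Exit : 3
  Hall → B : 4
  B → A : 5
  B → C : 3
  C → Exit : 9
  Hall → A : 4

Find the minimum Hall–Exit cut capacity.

8

Augment Hall→A→C→Exit: bottleneck 4, flow now 4.
Augment Hall→B→C→Exit: bottleneck 3, flow now 7.
Augment Hall→B→D→Exit: bottleneck 1, flow now 8.
No augmenting path remains; maximum flow = 8.
By max-flow min-cut, the minimum cut capacity equals the max flow.
In the residual graph, reachable from Hall: {Hall}.
Min-cut edges: Hall→A (4), Hall→B (4); capacity 4 + 4 = 8.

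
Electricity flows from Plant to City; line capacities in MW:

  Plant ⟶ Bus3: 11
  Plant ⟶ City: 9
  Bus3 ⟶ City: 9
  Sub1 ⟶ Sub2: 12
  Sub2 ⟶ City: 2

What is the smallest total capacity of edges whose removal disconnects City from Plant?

Augment Plant→City: bottleneck 9, flow now 9.
Augment Plant→Bus3→City: bottleneck 9, flow now 18.
No augmenting path remains; maximum flow = 18.
By max-flow min-cut, the minimum cut capacity equals the max flow.
In the residual graph, reachable from Plant: {Plant, Bus3}.
Min-cut edges: Plant→City (9), Bus3→City (9); capacity 9 + 9 = 18.

18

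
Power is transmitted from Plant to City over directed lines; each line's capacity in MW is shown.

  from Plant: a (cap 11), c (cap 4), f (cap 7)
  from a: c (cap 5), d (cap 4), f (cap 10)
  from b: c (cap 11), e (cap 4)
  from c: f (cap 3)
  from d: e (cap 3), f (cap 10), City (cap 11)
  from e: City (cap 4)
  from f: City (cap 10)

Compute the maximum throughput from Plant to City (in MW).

Augment Plant→f→City: bottleneck 7, flow now 7.
Augment Plant→a→d→City: bottleneck 4, flow now 11.
Augment Plant→a→f→City: bottleneck 3, flow now 14.
No augmenting path remains; maximum flow = 14.
In the residual graph, reachable from Plant: {Plant, a, c, f}.
Min-cut edges: a→d (4), f→City (10); capacity 4 + 10 = 14.
This cut is saturated, so no flow can exceed 14.

14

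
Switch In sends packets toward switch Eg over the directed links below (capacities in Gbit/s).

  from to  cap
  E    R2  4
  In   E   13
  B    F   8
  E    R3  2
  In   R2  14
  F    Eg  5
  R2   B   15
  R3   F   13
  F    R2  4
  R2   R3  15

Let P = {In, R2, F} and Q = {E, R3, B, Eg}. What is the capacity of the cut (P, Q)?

48

Edges leaving {In, R2, F}: In→E (13), R2→R3 (15), R2→B (15), F→Eg (5).
Cut capacity = 13 + 15 + 15 + 5 = 48.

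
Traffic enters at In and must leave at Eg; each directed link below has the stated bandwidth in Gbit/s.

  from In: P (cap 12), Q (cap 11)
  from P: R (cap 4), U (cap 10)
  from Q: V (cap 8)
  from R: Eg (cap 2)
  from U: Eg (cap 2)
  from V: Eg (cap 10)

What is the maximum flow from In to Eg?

12

Augment In→P→R→Eg: bottleneck 2, flow now 2.
Augment In→P→U→Eg: bottleneck 2, flow now 4.
Augment In→Q→V→Eg: bottleneck 8, flow now 12.
No augmenting path remains; maximum flow = 12.
In the residual graph, reachable from In: {In, P, Q, R, U}.
Min-cut edges: Q→V (8), R→Eg (2), U→Eg (2); capacity 8 + 2 + 2 = 12.
This cut is saturated, so no flow can exceed 12.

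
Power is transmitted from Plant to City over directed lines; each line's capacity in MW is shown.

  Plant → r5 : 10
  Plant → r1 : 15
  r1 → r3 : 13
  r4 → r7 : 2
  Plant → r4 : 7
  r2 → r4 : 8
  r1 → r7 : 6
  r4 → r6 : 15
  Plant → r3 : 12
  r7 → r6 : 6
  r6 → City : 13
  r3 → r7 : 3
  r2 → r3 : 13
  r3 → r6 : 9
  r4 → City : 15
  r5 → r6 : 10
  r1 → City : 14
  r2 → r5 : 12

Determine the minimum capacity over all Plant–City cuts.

Augment Plant→r1→City: bottleneck 14, flow now 14.
Augment Plant→r4→City: bottleneck 7, flow now 21.
Augment Plant→r3→r6→City: bottleneck 9, flow now 30.
Augment Plant→r5→r6→City: bottleneck 4, flow now 34.
No augmenting path remains; maximum flow = 34.
By max-flow min-cut, the minimum cut capacity equals the max flow.
In the residual graph, reachable from Plant: {Plant, r1, r3, r5, r6, r7}.
Min-cut edges: Plant→r4 (7), r1→City (14), r6→City (13); capacity 7 + 14 + 13 = 34.

34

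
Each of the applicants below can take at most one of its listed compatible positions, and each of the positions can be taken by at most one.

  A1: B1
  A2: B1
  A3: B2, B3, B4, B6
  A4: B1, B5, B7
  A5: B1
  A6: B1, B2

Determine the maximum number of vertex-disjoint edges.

Unit-capacity flow: source→left, listed edges, right→sink; max matching = max flow.
Augmenting path A1→B1 (+1); matched 1.
Augmenting path A3→B2 (+1); matched 2.
Augmenting path A4→B5 (+1); matched 3.
Augmenting path A6→B2→A3→B3 (+1); matched 4.
No augmenting path remains; maximum matching = 4.
König certificate: {A3, A4, A6, B1} is a vertex cover of size 4 (every listed pair touches it), so no matching can be larger.

4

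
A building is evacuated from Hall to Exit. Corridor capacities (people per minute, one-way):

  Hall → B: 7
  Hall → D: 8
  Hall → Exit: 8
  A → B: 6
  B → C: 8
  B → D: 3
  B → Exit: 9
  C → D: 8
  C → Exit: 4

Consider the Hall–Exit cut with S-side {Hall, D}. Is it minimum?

Yes — it is a minimum cut (capacity 15).

Given cut capacity: 7 + 8 = 15.
Augment Hall→Exit: bottleneck 8, flow now 8.
Augment Hall→B→Exit: bottleneck 7, flow now 15.
No augmenting path remains; maximum flow = 15.
Cut capacity 15 equals the max flow, so it is a minimum cut.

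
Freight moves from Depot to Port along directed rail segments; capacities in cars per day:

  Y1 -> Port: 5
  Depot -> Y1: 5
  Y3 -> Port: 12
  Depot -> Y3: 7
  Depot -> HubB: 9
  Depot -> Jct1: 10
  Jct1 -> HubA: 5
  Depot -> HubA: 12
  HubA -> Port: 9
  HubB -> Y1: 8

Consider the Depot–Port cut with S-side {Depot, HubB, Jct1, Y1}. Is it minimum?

No — its capacity is 29, but the minimum cut has capacity 21.

Given cut capacity: 12 + 7 + 5 + 5 = 29.
Augment Depot→HubA→Port: bottleneck 9, flow now 9.
Augment Depot→Y1→Port: bottleneck 5, flow now 14.
Augment Depot→Y3→Port: bottleneck 7, flow now 21.
No augmenting path remains; maximum flow = 21.
In the residual graph, reachable from Depot: {Depot, HubA, HubB, Jct1, Y1}.
Min-cut edges: Depot→Y3 (7), HubA→Port (9), Y1→Port (5); capacity 7 + 9 + 5 = 21.
Cut capacity 29 exceeds the max flow 21, so it is not minimum.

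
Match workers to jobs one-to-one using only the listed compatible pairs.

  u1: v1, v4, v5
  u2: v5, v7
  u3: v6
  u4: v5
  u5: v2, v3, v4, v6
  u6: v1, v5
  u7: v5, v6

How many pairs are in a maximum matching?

6

Unit-capacity flow: source→left, listed edges, right→sink; max matching = max flow.
Augmenting path u1→v1 (+1); matched 1.
Augmenting path u2→v5 (+1); matched 2.
Augmenting path u3→v6 (+1); matched 3.
Augmenting path u5→v2 (+1); matched 4.
Augmenting path u4→v5→u2→v7 (+1); matched 5.
Augmenting path u6→v1→u1→v4 (+1); matched 6.
No augmenting path remains; maximum matching = 6.
König certificate: {u1, u2, u5, u6, v5, v6} is a vertex cover of size 6 (every listed pair touches it), so no matching can be larger.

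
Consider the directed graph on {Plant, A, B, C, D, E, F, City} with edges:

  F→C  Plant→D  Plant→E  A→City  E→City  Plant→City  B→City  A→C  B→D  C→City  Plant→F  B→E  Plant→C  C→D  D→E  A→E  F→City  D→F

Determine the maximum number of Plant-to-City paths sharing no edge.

4

Assign every edge capacity 1; by Menger, the answer equals the max flow.
Path Plant→City (+1); total 1.
Path Plant→C→City (+1); total 2.
Path Plant→E→City (+1); total 3.
Path Plant→F→City (+1); total 4.
No residual Plant→City path; max flow = 4.
Certifying cut of size 4: {C→City, E→City, F→City, Plant→City}.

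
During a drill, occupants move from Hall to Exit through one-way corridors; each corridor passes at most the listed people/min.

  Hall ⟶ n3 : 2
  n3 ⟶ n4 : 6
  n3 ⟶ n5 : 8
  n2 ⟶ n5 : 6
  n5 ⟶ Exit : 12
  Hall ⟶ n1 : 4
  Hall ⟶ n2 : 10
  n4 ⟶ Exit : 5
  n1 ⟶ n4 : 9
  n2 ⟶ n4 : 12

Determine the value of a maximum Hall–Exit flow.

13

Augment Hall→n1→n4→Exit: bottleneck 4, flow now 4.
Augment Hall→n2→n4→Exit: bottleneck 1, flow now 5.
Augment Hall→n2→n5→Exit: bottleneck 6, flow now 11.
Augment Hall→n3→n5→Exit: bottleneck 2, flow now 13.
No augmenting path remains; maximum flow = 13.
In the residual graph, reachable from Hall: {Hall, n1, n2, n4}.
Min-cut edges: Hall→n3 (2), n2→n5 (6), n4→Exit (5); capacity 2 + 6 + 5 = 13.
This cut is saturated, so no flow can exceed 13.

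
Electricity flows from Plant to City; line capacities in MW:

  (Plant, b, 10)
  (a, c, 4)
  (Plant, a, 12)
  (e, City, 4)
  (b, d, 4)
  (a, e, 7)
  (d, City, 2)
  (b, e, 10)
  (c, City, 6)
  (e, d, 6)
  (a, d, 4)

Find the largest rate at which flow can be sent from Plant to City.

Augment Plant→a→c→City: bottleneck 4, flow now 4.
Augment Plant→a→d→City: bottleneck 2, flow now 6.
Augment Plant→a→e→City: bottleneck 4, flow now 10.
No augmenting path remains; maximum flow = 10.
In the residual graph, reachable from Plant: {Plant, a, b, d, e}.
Min-cut edges: a→c (4), d→City (2), e→City (4); capacity 4 + 2 + 4 = 10.
This cut is saturated, so no flow can exceed 10.

10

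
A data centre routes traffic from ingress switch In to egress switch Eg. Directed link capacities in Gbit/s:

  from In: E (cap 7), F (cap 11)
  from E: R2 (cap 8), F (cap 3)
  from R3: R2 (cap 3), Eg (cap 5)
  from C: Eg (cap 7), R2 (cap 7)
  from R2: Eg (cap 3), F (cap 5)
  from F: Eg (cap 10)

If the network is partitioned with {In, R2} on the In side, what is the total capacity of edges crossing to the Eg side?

Edges leaving {In, R2}: In→E (7), In→F (11), R2→F (5), R2→Eg (3).
Cut capacity = 7 + 11 + 5 + 3 = 26.

26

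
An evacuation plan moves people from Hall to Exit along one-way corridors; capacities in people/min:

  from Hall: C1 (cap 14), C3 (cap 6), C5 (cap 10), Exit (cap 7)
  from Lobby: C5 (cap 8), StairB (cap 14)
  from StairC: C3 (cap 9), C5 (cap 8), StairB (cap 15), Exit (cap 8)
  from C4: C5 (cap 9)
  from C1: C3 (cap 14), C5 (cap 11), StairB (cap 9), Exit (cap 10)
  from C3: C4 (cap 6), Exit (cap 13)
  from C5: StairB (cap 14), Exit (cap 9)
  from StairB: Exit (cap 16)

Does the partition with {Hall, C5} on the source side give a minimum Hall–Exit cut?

Given cut capacity: 14 + 6 + 7 + 14 + 9 = 50.
Augment Hall→Exit: bottleneck 7, flow now 7.
Augment Hall→C1→Exit: bottleneck 10, flow now 17.
Augment Hall→C3→Exit: bottleneck 6, flow now 23.
Augment Hall→C5→Exit: bottleneck 9, flow now 32.
Augment Hall→C1→C3→Exit: bottleneck 4, flow now 36.
Augment Hall→C5→StairB→Exit: bottleneck 1, flow now 37.
No augmenting path remains; maximum flow = 37.
In the residual graph, reachable from Hall: {Hall}.
Min-cut edges: Hall→C1 (14), Hall→C3 (6), Hall→C5 (10), Hall→Exit (7); capacity 14 + 6 + 10 + 7 = 37.
Cut capacity 50 exceeds the max flow 37, so it is not minimum.

No — its capacity is 50, but the minimum cut has capacity 37.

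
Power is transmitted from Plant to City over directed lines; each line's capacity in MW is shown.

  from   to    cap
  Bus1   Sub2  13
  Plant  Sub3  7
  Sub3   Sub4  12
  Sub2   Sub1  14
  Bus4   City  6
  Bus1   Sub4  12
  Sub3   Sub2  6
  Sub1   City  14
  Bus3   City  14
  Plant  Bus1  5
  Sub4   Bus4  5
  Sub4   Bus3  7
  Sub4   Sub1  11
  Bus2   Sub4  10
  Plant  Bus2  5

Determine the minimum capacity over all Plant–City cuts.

Augment Plant→Bus2→Sub4→Bus4→City: bottleneck 5, flow now 5.
Augment Plant→Sub3→Sub2→Sub1→City: bottleneck 6, flow now 11.
Augment Plant→Sub3→Sub4→Bus3→City: bottleneck 1, flow now 12.
Augment Plant→Bus1→Sub2→Sub1→City: bottleneck 5, flow now 17.
No augmenting path remains; maximum flow = 17.
By max-flow min-cut, the minimum cut capacity equals the max flow.
In the residual graph, reachable from Plant: {Plant}.
Min-cut edges: Plant→Bus2 (5), Plant→Sub3 (7), Plant→Bus1 (5); capacity 5 + 7 + 5 = 17.

17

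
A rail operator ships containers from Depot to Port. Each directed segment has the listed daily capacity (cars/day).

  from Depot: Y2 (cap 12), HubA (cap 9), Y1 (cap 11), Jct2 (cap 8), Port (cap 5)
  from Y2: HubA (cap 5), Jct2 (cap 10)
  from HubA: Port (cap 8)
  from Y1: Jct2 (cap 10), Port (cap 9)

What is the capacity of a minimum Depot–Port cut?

Augment Depot→Port: bottleneck 5, flow now 5.
Augment Depot→HubA→Port: bottleneck 8, flow now 13.
Augment Depot→Y1→Port: bottleneck 9, flow now 22.
No augmenting path remains; maximum flow = 22.
By max-flow min-cut, the minimum cut capacity equals the max flow.
In the residual graph, reachable from Depot: {Depot, Y2, HubA, Y1, Jct2}.
Min-cut edges: Depot→Port (5), HubA→Port (8), Y1→Port (9); capacity 5 + 8 + 9 = 22.

22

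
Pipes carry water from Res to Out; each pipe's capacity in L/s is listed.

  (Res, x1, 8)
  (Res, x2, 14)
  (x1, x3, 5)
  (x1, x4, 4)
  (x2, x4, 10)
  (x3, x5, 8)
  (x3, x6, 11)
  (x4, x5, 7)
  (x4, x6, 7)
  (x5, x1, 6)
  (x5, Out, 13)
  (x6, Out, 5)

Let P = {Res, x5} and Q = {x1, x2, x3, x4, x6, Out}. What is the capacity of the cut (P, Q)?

Edges leaving {Res, x5}: Res→x1 (8), Res→x2 (14), x5→x1 (6), x5→Out (13).
Cut capacity = 8 + 14 + 6 + 13 = 41.

41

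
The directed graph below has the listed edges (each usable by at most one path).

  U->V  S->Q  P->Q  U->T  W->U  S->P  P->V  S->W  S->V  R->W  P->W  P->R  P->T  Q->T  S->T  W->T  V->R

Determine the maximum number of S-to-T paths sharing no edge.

Assign every edge capacity 1; by Menger, the answer equals the max flow.
Path S→T (+1); total 1.
Path S→P→T (+1); total 2.
Path S→Q→T (+1); total 3.
Path S→W→T (+1); total 4.
Path S→V→R→W→U→T (+1); total 5.
No residual S→T path; max flow = 5.
Certifying cut of size 5: {S→P, S→Q, S→T, S→V, S→W}.

5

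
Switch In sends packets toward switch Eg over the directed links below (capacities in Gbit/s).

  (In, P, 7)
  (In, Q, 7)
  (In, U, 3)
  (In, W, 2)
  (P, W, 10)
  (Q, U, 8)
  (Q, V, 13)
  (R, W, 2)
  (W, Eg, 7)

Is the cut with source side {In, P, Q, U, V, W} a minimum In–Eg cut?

Given cut capacity: 7 = 7.
Augment In→W→Eg: bottleneck 2, flow now 2.
Augment In→P→W→Eg: bottleneck 5, flow now 7.
No augmenting path remains; maximum flow = 7.
Cut capacity 7 equals the max flow, so it is a minimum cut.

Yes — it is a minimum cut (capacity 7).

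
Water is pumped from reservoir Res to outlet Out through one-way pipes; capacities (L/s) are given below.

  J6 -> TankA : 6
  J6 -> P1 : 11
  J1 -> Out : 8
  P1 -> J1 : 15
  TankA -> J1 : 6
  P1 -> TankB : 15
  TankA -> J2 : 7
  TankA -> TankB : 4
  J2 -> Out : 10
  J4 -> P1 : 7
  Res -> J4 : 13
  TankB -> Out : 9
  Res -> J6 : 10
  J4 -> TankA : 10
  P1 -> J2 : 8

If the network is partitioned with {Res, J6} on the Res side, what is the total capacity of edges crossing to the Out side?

30

Edges leaving {Res, J6}: Res→J4 (13), J6→TankA (6), J6→P1 (11).
Cut capacity = 13 + 6 + 11 = 30.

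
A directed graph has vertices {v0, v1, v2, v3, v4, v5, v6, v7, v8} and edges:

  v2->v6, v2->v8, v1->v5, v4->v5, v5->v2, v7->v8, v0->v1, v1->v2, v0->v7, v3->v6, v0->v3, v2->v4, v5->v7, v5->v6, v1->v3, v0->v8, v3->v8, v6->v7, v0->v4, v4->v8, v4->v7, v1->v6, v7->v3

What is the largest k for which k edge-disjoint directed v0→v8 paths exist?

Assign every edge capacity 1; by Menger, the answer equals the max flow.
Path v0→v8 (+1); total 1.
Path v0→v3→v8 (+1); total 2.
Path v0→v4→v8 (+1); total 3.
Path v0→v7→v8 (+1); total 4.
Path v0→v1→v2→v8 (+1); total 5.
No residual v0→v8 path; max flow = 5.
Certifying cut of size 5: {v0→v1, v0→v3, v0→v4, v0→v7, v0→v8}.

5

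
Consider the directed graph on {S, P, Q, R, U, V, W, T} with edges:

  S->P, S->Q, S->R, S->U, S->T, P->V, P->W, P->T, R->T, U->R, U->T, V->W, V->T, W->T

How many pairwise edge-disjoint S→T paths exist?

Assign every edge capacity 1; by Menger, the answer equals the max flow.
Path S→T (+1); total 1.
Path S→P→T (+1); total 2.
Path S→R→T (+1); total 3.
Path S→U→T (+1); total 4.
No residual S→T path; max flow = 4.
Certifying cut of size 4: {S→P, S→R, S→T, S→U}.

4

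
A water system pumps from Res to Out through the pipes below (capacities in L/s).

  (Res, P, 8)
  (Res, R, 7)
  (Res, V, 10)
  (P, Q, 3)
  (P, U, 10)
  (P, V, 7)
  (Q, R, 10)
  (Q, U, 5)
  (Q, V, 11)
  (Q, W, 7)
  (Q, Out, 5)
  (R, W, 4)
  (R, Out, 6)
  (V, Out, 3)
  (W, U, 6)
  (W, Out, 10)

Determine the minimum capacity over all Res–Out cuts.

Augment Res→R→Out: bottleneck 6, flow now 6.
Augment Res→V→Out: bottleneck 3, flow now 9.
Augment Res→P→Q→Out: bottleneck 3, flow now 12.
Augment Res→R→W→Out: bottleneck 1, flow now 13.
No augmenting path remains; maximum flow = 13.
By max-flow min-cut, the minimum cut capacity equals the max flow.
In the residual graph, reachable from Res: {Res, P, U, V}.
Min-cut edges: Res→R (7), P→Q (3), V→Out (3); capacity 7 + 3 + 3 = 13.

13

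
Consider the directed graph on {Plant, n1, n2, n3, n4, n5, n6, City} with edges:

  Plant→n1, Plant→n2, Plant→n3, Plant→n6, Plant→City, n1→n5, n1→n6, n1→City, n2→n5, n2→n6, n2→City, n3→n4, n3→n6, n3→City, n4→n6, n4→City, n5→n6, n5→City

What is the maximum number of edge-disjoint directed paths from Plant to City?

Assign every edge capacity 1; by Menger, the answer equals the max flow.
Path Plant→City (+1); total 1.
Path Plant→n1→City (+1); total 2.
Path Plant→n2→City (+1); total 3.
Path Plant→n3→City (+1); total 4.
No residual Plant→City path; max flow = 4.
Certifying cut of size 4: {Plant→City, Plant→n1, Plant→n2, Plant→n3}.

4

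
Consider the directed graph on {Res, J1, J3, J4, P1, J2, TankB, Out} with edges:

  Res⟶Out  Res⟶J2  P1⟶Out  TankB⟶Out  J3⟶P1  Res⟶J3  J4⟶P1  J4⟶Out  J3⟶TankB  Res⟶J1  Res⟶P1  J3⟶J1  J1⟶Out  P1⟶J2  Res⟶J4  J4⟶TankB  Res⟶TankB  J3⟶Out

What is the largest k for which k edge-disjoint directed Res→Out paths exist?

Assign every edge capacity 1; by Menger, the answer equals the max flow.
Path Res→Out (+1); total 1.
Path Res→J1→Out (+1); total 2.
Path Res→J3→Out (+1); total 3.
Path Res→J4→Out (+1); total 4.
Path Res→P1→Out (+1); total 5.
Path Res→TankB→Out (+1); total 6.
No residual Res→Out path; max flow = 6.
Certifying cut of size 6: {Res→J1, Res→J3, Res→J4, Res→Out, Res→P1, Res→TankB}.

6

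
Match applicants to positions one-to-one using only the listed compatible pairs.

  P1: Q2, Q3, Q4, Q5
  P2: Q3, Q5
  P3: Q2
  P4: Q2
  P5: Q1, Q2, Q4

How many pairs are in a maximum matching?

Unit-capacity flow: source→left, listed edges, right→sink; max matching = max flow.
Augmenting path P1→Q2 (+1); matched 1.
Augmenting path P2→Q3 (+1); matched 2.
Augmenting path P5→Q1 (+1); matched 3.
Augmenting path P3→Q2→P1→Q4 (+1); matched 4.
No augmenting path remains; maximum matching = 4.
König certificate: {P1, P2, P5, Q2} is a vertex cover of size 4 (every listed pair touches it), so no matching can be larger.

4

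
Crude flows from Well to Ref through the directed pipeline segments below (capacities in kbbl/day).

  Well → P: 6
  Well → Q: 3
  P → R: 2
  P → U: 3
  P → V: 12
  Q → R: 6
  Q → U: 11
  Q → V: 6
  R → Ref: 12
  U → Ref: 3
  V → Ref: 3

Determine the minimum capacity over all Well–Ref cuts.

Augment Well→P→R→Ref: bottleneck 2, flow now 2.
Augment Well→P→U→Ref: bottleneck 3, flow now 5.
Augment Well→P→V→Ref: bottleneck 1, flow now 6.
Augment Well→Q→R→Ref: bottleneck 3, flow now 9.
No augmenting path remains; maximum flow = 9.
By max-flow min-cut, the minimum cut capacity equals the max flow.
In the residual graph, reachable from Well: {Well}.
Min-cut edges: Well→P (6), Well→Q (3); capacity 6 + 3 = 9.

9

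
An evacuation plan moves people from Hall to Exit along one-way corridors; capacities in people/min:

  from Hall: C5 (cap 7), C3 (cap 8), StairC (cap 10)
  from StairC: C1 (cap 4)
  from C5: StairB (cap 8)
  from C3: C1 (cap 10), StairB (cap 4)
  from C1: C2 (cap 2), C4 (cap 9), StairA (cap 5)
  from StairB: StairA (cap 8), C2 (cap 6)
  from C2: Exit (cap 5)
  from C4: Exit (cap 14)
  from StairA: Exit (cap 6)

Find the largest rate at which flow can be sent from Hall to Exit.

19

Augment Hall→StairC→C1→C2→Exit: bottleneck 2, flow now 2.
Augment Hall→StairC→C1→C4→Exit: bottleneck 2, flow now 4.
Augment Hall→C5→StairB→C2→Exit: bottleneck 3, flow now 7.
Augment Hall→C5→StairB→StairA→Exit: bottleneck 4, flow now 11.
Augment Hall→C3→C1→C4→Exit: bottleneck 7, flow now 18.
Augment Hall→C3→C1→StairA→Exit: bottleneck 1, flow now 19.
No augmenting path remains; maximum flow = 19.
In the residual graph, reachable from Hall: {Hall, StairC}.
Min-cut edges: Hall→C5 (7), Hall→C3 (8), StairC→C1 (4); capacity 7 + 8 + 4 = 19.
This cut is saturated, so no flow can exceed 19.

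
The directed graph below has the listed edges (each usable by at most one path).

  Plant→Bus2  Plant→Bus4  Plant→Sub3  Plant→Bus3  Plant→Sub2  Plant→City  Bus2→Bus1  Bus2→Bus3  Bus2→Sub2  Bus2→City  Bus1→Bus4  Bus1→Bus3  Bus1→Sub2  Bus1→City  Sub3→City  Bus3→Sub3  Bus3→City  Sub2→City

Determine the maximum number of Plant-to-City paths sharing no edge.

Assign every edge capacity 1; by Menger, the answer equals the max flow.
Path Plant→City (+1); total 1.
Path Plant→Bus2→City (+1); total 2.
Path Plant→Sub3→City (+1); total 3.
Path Plant→Bus3→City (+1); total 4.
Path Plant→Sub2→City (+1); total 5.
No residual Plant→City path; max flow = 5.
Certifying cut of size 5: {Plant→Bus2, Plant→Bus3, Plant→City, Plant→Sub2, Plant→Sub3}.

5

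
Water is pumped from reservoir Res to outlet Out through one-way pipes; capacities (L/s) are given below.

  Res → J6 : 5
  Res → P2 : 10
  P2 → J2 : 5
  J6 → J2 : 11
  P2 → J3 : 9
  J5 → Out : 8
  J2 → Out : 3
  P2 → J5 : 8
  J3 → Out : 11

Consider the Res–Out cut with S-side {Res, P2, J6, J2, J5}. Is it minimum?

Given cut capacity: 9 + 3 + 8 = 20.
Augment Res→P2→J2→Out: bottleneck 3, flow now 3.
Augment Res→P2→J3→Out: bottleneck 7, flow now 10.
Augment Res→J6→J2→P2→J3→Out: bottleneck 2, flow now 12. (uses reverse residual edge)
Augment Res→J6→J2→P2→J5→Out: bottleneck 1, flow now 13. (uses reverse residual edge)
No augmenting path remains; maximum flow = 13.
In the residual graph, reachable from Res: {Res, J6, J2}.
Min-cut edges: Res→P2 (10), J2→Out (3); capacity 10 + 3 = 13.
Cut capacity 20 exceeds the max flow 13, so it is not minimum.

No — its capacity is 20, but the minimum cut has capacity 13.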